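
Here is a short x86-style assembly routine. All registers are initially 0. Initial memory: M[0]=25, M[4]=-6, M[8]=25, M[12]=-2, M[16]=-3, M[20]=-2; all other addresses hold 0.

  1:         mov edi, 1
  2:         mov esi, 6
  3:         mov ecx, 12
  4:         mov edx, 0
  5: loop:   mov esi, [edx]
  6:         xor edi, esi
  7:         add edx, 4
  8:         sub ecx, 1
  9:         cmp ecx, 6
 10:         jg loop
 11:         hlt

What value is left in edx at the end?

24

edi=1
esi=6
ecx=12
edx=0
esi=M[0]=25
edi=1^25=24
edx=0+4=4
ecx=12-1=11
cmp ecx, 6  (cmp 11,6)
jg loop: taken
esi=M[4]=-6
edi=24^(-6)=-30
edx=4+4=8
ecx=11-1=10
cmp ecx, 6  (cmp 10,6)
jg loop: taken
esi=M[8]=25
edi=(-30)^25=-5
edx=8+4=12
ecx=10-1=9
cmp ecx, 6  (cmp 9,6)
jg loop: taken
esi=M[12]=-2
edi=(-5)^(-2)=5
edx=12+4=16
ecx=9-1=8
cmp ecx, 6  (cmp 8,6)
jg loop: taken
esi=M[16]=-3
edi=5^(-3)=-8
edx=16+4=20
ecx=8-1=7
cmp ecx, 6  (cmp 7,6)
jg loop: taken
esi=M[20]=-2
edi=(-8)^(-2)=6
edx=20+4=24
ecx=7-1=6
cmp ecx, 6  (cmp 6,6)
jg loop: not taken
halt.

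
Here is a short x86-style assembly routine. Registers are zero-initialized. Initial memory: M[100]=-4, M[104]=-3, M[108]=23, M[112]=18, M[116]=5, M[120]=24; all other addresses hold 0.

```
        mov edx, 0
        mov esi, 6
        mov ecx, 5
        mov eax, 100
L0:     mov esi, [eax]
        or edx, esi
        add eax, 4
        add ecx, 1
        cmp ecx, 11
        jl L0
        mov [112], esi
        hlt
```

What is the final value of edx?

-1

after mov edx, 0: edx=0
after mov esi, 6: esi=6
after mov ecx, 5: ecx=5
after mov eax, 100: eax=100
after mov esi, [eax]: esi=M[100]=-4
after or edx, esi: edx=0|(-4)=-4
after add eax, 4: eax=100+4=104
after add ecx, 1: ecx=5+1=6
cmp ecx, 11  (cmp 6,11)
jl L0: taken
after mov esi, [eax]: esi=M[104]=-3
after or edx, esi: edx=(-4)|(-3)=-3
after add eax, 4: eax=104+4=108
after add ecx, 1: ecx=6+1=7
cmp ecx, 11  (cmp 7,11)
jl L0: taken
after mov esi, [eax]: esi=M[108]=23
after or edx, esi: edx=(-3)|23=-1
after add eax, 4: eax=108+4=112
after add ecx, 1: ecx=7+1=8
cmp ecx, 11  (cmp 8,11)
jl L0: taken
after mov esi, [eax]: esi=M[112]=18
after or edx, esi: edx=(-1)|18=-1
after add eax, 4: eax=112+4=116
after add ecx, 1: ecx=8+1=9
cmp ecx, 11  (cmp 9,11)
jl L0: taken
after mov esi, [eax]: esi=M[116]=5
after or edx, esi: edx=(-1)|5=-1
after add eax, 4: eax=116+4=120
after add ecx, 1: ecx=9+1=10
cmp ecx, 11  (cmp 10,11)
jl L0: taken
after mov esi, [eax]: esi=M[120]=24
after or edx, esi: edx=(-1)|24=-1
after add eax, 4: eax=120+4=124
after add ecx, 1: ecx=10+1=11
cmp ecx, 11  (cmp 11,11)
jl L0: not taken
mov [112], esi → M[112]=24
halt.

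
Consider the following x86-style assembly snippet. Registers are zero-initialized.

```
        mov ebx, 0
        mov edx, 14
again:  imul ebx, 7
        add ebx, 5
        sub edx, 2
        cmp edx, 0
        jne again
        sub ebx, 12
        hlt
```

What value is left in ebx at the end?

after mov ebx, 0: ebx=0
after mov edx, 14: edx=14
after imul ebx, 7: ebx=0*7=0
after add ebx, 5: ebx=0+5=5
after sub edx, 2: edx=14-2=12
cmp edx, 0  (cmp 12,0)
jne again: taken
after imul ebx, 7: ebx=5*7=35
after add ebx, 5: ebx=35+5=40
after sub edx, 2: edx=12-2=10
cmp edx, 0  (cmp 10,0)
jne again: taken
after imul ebx, 7: ebx=40*7=280
after add ebx, 5: ebx=280+5=285
after sub edx, 2: edx=10-2=8
cmp edx, 0  (cmp 8,0)
jne again: taken
after imul ebx, 7: ebx=285*7=1995
after add ebx, 5: ebx=1995+5=2000
after sub edx, 2: edx=8-2=6
cmp edx, 0  (cmp 6,0)
jne again: taken
after imul ebx, 7: ebx=2000*7=14000
after add ebx, 5: ebx=14000+5=14005
after sub edx, 2: edx=6-2=4
cmp edx, 0  (cmp 4,0)
jne again: taken
after imul ebx, 7: ebx=14005*7=98035
after add ebx, 5: ebx=98035+5=98040
after sub edx, 2: edx=4-2=2
cmp edx, 0  (cmp 2,0)
jne again: taken
after imul ebx, 7: ebx=98040*7=686280
after add ebx, 5: ebx=686280+5=686285
after sub edx, 2: edx=2-2=0
cmp edx, 0  (cmp 0,0)
jne again: not taken
after sub ebx, 12: ebx=686285-12=686273
halt.

686273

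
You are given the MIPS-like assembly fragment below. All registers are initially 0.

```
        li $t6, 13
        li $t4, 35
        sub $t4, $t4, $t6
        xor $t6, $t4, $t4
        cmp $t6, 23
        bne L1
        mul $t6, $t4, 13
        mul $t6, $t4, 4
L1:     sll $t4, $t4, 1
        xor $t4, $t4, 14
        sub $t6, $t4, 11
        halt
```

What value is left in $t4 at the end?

34

li $t6, 13 → $t6=13
li $t4, 35 → $t4=35
sub $t4, $t4, $t6 → $t4=35-13=22
xor $t6, $t4, $t4 → $t6=22^22=0
cmp $t6, 23  (cmp 0,23)
bne L1: taken
sll $t4, $t4, 1 → $t4=22<<1=44
xor $t4, $t4, 14 → $t4=44^14=34
sub $t6, $t4, 11 → $t6=34-11=23
halt.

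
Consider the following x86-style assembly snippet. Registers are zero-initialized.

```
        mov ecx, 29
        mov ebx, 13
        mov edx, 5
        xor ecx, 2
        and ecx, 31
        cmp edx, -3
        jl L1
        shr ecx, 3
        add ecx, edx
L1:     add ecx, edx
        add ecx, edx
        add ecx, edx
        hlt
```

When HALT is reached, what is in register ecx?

ecx=29
ebx=13
edx=5
ecx=29^2=31
ecx=31&31=31
cmp edx, -3  (cmp 5,-3)
jl L1: not taken
ecx=31>>3=3
ecx=3+5=8
ecx=8+5=13
ecx=13+5=18
ecx=18+5=23
halt.

23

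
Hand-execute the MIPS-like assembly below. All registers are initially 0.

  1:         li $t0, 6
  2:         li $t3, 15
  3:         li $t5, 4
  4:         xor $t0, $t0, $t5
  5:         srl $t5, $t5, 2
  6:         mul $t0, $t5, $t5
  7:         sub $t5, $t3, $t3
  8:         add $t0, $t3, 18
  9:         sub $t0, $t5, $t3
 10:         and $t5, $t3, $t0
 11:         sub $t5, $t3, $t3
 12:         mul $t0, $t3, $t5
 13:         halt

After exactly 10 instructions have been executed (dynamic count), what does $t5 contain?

$t0=6
$t3=15
$t5=4
$t0=6^4=2
$t5=4>>2=1
$t0=1*1=1
$t5=15-15=0
$t0=15+18=33
$t0=0-15=-15
$t5=15&(-15)=1
After step 10: $t5 = 1.

1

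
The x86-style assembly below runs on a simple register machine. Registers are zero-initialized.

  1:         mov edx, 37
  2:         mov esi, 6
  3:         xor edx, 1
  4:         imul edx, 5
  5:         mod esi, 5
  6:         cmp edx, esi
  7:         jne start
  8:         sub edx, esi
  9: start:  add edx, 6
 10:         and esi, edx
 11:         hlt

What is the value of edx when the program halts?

186

mov edx, 37 → edx=37
mov esi, 6 → esi=6
xor edx, 1 → edx=37^1=36
imul edx, 5 → edx=36*5=180
mod esi, 5 → esi=6%5=1
cmp edx, esi  (cmp 180,1)
jne start: taken
add edx, 6 → edx=180+6=186
and esi, edx → esi=1&186=0
halt.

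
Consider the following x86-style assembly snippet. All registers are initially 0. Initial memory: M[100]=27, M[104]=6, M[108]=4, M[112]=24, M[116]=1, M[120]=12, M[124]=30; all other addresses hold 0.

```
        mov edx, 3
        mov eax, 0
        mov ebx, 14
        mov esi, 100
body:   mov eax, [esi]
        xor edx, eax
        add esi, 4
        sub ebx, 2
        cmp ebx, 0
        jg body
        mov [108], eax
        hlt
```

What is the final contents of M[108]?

mov edx, 3 → edx=3
mov eax, 0 → eax=0
mov ebx, 14 → ebx=14
mov esi, 100 → esi=100
mov eax, [esi] → eax=M[100]=27
xor edx, eax → edx=3^27=24
add esi, 4 → esi=100+4=104
sub ebx, 2 → ebx=14-2=12
cmp ebx, 0  (cmp 12,0)
jg body: taken
mov eax, [esi] → eax=M[104]=6
xor edx, eax → edx=24^6=30
add esi, 4 → esi=104+4=108
sub ebx, 2 → ebx=12-2=10
cmp ebx, 0  (cmp 10,0)
jg body: taken
mov eax, [esi] → eax=M[108]=4
xor edx, eax → edx=30^4=26
add esi, 4 → esi=108+4=112
sub ebx, 2 → ebx=10-2=8
cmp ebx, 0  (cmp 8,0)
jg body: taken
mov eax, [esi] → eax=M[112]=24
xor edx, eax → edx=26^24=2
add esi, 4 → esi=112+4=116
sub ebx, 2 → ebx=8-2=6
cmp ebx, 0  (cmp 6,0)
jg body: taken
mov eax, [esi] → eax=M[116]=1
xor edx, eax → edx=2^1=3
add esi, 4 → esi=116+4=120
sub ebx, 2 → ebx=6-2=4
cmp ebx, 0  (cmp 4,0)
jg body: taken
mov eax, [esi] → eax=M[120]=12
xor edx, eax → edx=3^12=15
add esi, 4 → esi=120+4=124
sub ebx, 2 → ebx=4-2=2
cmp ebx, 0  (cmp 2,0)
jg body: taken
mov eax, [esi] → eax=M[124]=30
xor edx, eax → edx=15^30=17
add esi, 4 → esi=124+4=128
sub ebx, 2 → ebx=2-2=0
cmp ebx, 0  (cmp 0,0)
jg body: not taken
mov [108], eax → M[108]=30
halt.

30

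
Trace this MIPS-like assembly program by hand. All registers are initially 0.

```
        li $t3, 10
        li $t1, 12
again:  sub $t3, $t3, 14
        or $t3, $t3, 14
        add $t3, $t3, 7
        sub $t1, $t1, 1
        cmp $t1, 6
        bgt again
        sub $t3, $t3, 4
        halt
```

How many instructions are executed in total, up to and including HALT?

li $t3, 10 → $t3=10
li $t1, 12 → $t1=12
sub $t3, $t3, 14 → $t3=10-14=-4
or $t3, $t3, 14 → $t3=(-4)|14=-2
add $t3, $t3, 7 → $t3=(-2)+7=5
sub $t1, $t1, 1 → $t1=12-1=11
cmp $t1, 6  (cmp 11,6)
bgt again: taken
sub $t3, $t3, 14 → $t3=5-14=-9
or $t3, $t3, 14 → $t3=(-9)|14=-1
add $t3, $t3, 7 → $t3=(-1)+7=6
sub $t1, $t1, 1 → $t1=11-1=10
cmp $t1, 6  (cmp 10,6)
bgt again: taken
sub $t3, $t3, 14 → $t3=6-14=-8
or $t3, $t3, 14 → $t3=(-8)|14=-2
add $t3, $t3, 7 → $t3=(-2)+7=5
sub $t1, $t1, 1 → $t1=10-1=9
cmp $t1, 6  (cmp 9,6)
bgt again: taken
sub $t3, $t3, 14 → $t3=5-14=-9
or $t3, $t3, 14 → $t3=(-9)|14=-1
add $t3, $t3, 7 → $t3=(-1)+7=6
sub $t1, $t1, 1 → $t1=9-1=8
cmp $t1, 6  (cmp 8,6)
bgt again: taken
sub $t3, $t3, 14 → $t3=6-14=-8
or $t3, $t3, 14 → $t3=(-8)|14=-2
add $t3, $t3, 7 → $t3=(-2)+7=5
sub $t1, $t1, 1 → $t1=8-1=7
cmp $t1, 6  (cmp 7,6)
bgt again: taken
sub $t3, $t3, 14 → $t3=5-14=-9
or $t3, $t3, 14 → $t3=(-9)|14=-1
add $t3, $t3, 7 → $t3=(-1)+7=6
sub $t1, $t1, 1 → $t1=7-1=6
cmp $t1, 6  (cmp 6,6)
bgt again: not taken
sub $t3, $t3, 4 → $t3=6-4=2
halt.
Total executed instructions: 40.

40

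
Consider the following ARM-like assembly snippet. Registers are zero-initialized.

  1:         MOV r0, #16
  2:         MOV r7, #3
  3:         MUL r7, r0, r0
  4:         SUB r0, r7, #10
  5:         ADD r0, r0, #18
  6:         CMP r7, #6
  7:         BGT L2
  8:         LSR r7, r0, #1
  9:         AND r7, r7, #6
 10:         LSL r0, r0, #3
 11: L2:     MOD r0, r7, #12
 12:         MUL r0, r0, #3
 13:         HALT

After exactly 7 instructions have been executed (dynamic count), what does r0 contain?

after MOV r0, #16: r0=16
after MOV r7, #3: r7=3
after MUL r7, r0, r0: r7=16*16=256
after SUB r0, r7, #10: r0=256-10=246
after ADD r0, r0, #18: r0=246+18=264
CMP r7, #6  (cmp 256,6)
BGT L2: taken
After step 7: r0 = 264.

264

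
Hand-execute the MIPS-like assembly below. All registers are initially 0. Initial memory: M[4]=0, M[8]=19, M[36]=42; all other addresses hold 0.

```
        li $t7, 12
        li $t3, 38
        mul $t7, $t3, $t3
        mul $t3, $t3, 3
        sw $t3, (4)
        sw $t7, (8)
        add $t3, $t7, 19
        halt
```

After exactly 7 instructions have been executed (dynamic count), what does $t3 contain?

1463

after li $t7, 12: $t7=12
after li $t3, 38: $t3=38
after mul $t7, $t3, $t3: $t7=38*38=1444
after mul $t3, $t3, 3: $t3=38*3=114
sw $t3, (4) → M[4]=114
sw $t7, (8) → M[8]=1444
after add $t3, $t7, 19: $t3=1444+19=1463
After step 7: $t3 = 1463.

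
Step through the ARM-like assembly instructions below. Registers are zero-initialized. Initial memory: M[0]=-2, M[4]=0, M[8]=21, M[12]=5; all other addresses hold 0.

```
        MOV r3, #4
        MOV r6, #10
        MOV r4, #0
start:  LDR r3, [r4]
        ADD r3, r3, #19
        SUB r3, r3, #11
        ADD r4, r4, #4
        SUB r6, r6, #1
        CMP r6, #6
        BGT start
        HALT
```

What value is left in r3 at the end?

after MOV r3, #4: r3=4
after MOV r6, #10: r6=10
after MOV r4, #0: r4=0
after LDR r3, [r4]: r3=M[0]=-2
after ADD r3, r3, #19: r3=(-2)+19=17
after SUB r3, r3, #11: r3=17-11=6
after ADD r4, r4, #4: r4=0+4=4
after SUB r6, r6, #1: r6=10-1=9
CMP r6, #6  (cmp 9,6)
BGT start: taken
after LDR r3, [r4]: r3=M[4]=0
after ADD r3, r3, #19: r3=0+19=19
after SUB r3, r3, #11: r3=19-11=8
after ADD r4, r4, #4: r4=4+4=8
after SUB r6, r6, #1: r6=9-1=8
CMP r6, #6  (cmp 8,6)
BGT start: taken
after LDR r3, [r4]: r3=M[8]=21
after ADD r3, r3, #19: r3=21+19=40
after SUB r3, r3, #11: r3=40-11=29
after ADD r4, r4, #4: r4=8+4=12
after SUB r6, r6, #1: r6=8-1=7
CMP r6, #6  (cmp 7,6)
BGT start: taken
after LDR r3, [r4]: r3=M[12]=5
after ADD r3, r3, #19: r3=5+19=24
after SUB r3, r3, #11: r3=24-11=13
after ADD r4, r4, #4: r4=12+4=16
after SUB r6, r6, #1: r6=7-1=6
CMP r6, #6  (cmp 6,6)
BGT start: not taken
halt.

13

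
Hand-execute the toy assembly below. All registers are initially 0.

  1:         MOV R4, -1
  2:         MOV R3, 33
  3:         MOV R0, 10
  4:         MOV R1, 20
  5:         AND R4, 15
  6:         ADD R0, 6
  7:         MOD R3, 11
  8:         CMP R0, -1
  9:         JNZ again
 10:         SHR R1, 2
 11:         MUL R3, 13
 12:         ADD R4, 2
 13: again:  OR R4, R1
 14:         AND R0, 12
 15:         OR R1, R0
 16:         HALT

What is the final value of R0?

MOV R4, -1 → R4=-1
MOV R3, 33 → R3=33
MOV R0, 10 → R0=10
MOV R1, 20 → R1=20
AND R4, 15 → R4=(-1)&15=15
ADD R0, 6 → R0=10+6=16
MOD R3, 11 → R3=33%11=0
CMP R0, -1  (cmp 16,-1)
JNZ again: taken
OR R4, R1 → R4=15|20=31
AND R0, 12 → R0=16&12=0
OR R1, R0 → R1=20|0=20
halt.

0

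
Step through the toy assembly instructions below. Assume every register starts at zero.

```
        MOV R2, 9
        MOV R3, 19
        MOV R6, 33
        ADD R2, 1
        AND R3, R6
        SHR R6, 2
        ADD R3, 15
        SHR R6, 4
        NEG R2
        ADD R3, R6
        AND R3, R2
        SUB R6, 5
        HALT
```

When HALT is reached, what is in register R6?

R2=9
R3=19
R6=33
R2=9+1=10
R3=19&33=1
R6=33>>2=8
R3=1+15=16
R6=8>>4=0
R2=-(10)=-10
R3=16+0=16
R3=16&(-10)=16
R6=0-5=-5
halt.

-5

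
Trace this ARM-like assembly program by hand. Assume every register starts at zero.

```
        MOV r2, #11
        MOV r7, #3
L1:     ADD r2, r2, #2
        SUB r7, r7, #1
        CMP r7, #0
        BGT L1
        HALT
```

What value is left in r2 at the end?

after MOV r2, #11: r2=11
after MOV r7, #3: r7=3
after ADD r2, r2, #2: r2=11+2=13
after SUB r7, r7, #1: r7=3-1=2
CMP r7, #0  (cmp 2,0)
BGT L1: taken
after ADD r2, r2, #2: r2=13+2=15
after SUB r7, r7, #1: r7=2-1=1
CMP r7, #0  (cmp 1,0)
BGT L1: taken
after ADD r2, r2, #2: r2=15+2=17
after SUB r7, r7, #1: r7=1-1=0
CMP r7, #0  (cmp 0,0)
BGT L1: not taken
halt.

17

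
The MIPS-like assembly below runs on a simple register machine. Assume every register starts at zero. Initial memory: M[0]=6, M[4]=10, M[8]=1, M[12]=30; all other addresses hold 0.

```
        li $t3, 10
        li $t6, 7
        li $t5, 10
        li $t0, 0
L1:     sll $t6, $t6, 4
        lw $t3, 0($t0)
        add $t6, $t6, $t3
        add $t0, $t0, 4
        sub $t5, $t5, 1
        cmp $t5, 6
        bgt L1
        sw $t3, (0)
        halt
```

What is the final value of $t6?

485934

li $t3, 10 → $t3=10
li $t6, 7 → $t6=7
li $t5, 10 → $t5=10
li $t0, 0 → $t0=0
sll $t6, $t6, 4 → $t6=7<<4=112
lw $t3, 0($t0) → $t3=M[0]=6
add $t6, $t6, $t3 → $t6=112+6=118
add $t0, $t0, 4 → $t0=0+4=4
sub $t5, $t5, 1 → $t5=10-1=9
cmp $t5, 6  (cmp 9,6)
bgt L1: taken
sll $t6, $t6, 4 → $t6=118<<4=1888
lw $t3, 0($t0) → $t3=M[4]=10
add $t6, $t6, $t3 → $t6=1888+10=1898
add $t0, $t0, 4 → $t0=4+4=8
sub $t5, $t5, 1 → $t5=9-1=8
cmp $t5, 6  (cmp 8,6)
bgt L1: taken
sll $t6, $t6, 4 → $t6=1898<<4=30368
lw $t3, 0($t0) → $t3=M[8]=1
add $t6, $t6, $t3 → $t6=30368+1=30369
add $t0, $t0, 4 → $t0=8+4=12
sub $t5, $t5, 1 → $t5=8-1=7
cmp $t5, 6  (cmp 7,6)
bgt L1: taken
sll $t6, $t6, 4 → $t6=30369<<4=485904
lw $t3, 0($t0) → $t3=M[12]=30
add $t6, $t6, $t3 → $t6=485904+30=485934
add $t0, $t0, 4 → $t0=12+4=16
sub $t5, $t5, 1 → $t5=7-1=6
cmp $t5, 6  (cmp 6,6)
bgt L1: not taken
sw $t3, (0) → M[0]=30
halt.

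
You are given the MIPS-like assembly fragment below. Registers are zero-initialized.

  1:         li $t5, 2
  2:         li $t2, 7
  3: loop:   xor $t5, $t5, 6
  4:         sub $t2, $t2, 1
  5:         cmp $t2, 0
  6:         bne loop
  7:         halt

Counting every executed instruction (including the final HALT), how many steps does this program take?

$t5=2
$t2=7
$t5=2^6=4
$t2=7-1=6
cmp $t2, 0  (cmp 6,0)
bne loop: taken
$t5=4^6=2
$t2=6-1=5
cmp $t2, 0  (cmp 5,0)
bne loop: taken
$t5=2^6=4
$t2=5-1=4
cmp $t2, 0  (cmp 4,0)
bne loop: taken
$t5=4^6=2
$t2=4-1=3
cmp $t2, 0  (cmp 3,0)
bne loop: taken
$t5=2^6=4
$t2=3-1=2
cmp $t2, 0  (cmp 2,0)
bne loop: taken
$t5=4^6=2
$t2=2-1=1
cmp $t2, 0  (cmp 1,0)
bne loop: taken
$t5=2^6=4
$t2=1-1=0
cmp $t2, 0  (cmp 0,0)
bne loop: not taken
halt.
Total executed instructions: 31.

31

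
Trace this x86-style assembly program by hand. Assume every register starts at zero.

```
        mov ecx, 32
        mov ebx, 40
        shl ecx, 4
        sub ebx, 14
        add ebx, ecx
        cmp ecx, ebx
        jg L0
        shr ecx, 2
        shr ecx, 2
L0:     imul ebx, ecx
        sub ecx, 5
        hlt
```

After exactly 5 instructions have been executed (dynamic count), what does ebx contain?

538

after mov ecx, 32: ecx=32
after mov ebx, 40: ebx=40
after shl ecx, 4: ecx=32<<4=512
after sub ebx, 14: ebx=40-14=26
after add ebx, ecx: ebx=26+512=538
After step 5: ebx = 538.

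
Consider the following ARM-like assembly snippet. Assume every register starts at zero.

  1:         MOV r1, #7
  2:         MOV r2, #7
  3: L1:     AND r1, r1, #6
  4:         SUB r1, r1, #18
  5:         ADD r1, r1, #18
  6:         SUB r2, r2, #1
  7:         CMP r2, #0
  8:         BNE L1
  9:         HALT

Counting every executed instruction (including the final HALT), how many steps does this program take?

MOV r1, #7 → r1=7
MOV r2, #7 → r2=7
AND r1, r1, #6 → r1=7&6=6
SUB r1, r1, #18 → r1=6-18=-12
ADD r1, r1, #18 → r1=(-12)+18=6
SUB r2, r2, #1 → r2=7-1=6
CMP r2, #0  (cmp 6,0)
BNE L1: taken
AND r1, r1, #6 → r1=6&6=6
SUB r1, r1, #18 → r1=6-18=-12
ADD r1, r1, #18 → r1=(-12)+18=6
SUB r2, r2, #1 → r2=6-1=5
CMP r2, #0  (cmp 5,0)
BNE L1: taken
AND r1, r1, #6 → r1=6&6=6
SUB r1, r1, #18 → r1=6-18=-12
ADD r1, r1, #18 → r1=(-12)+18=6
SUB r2, r2, #1 → r2=5-1=4
CMP r2, #0  (cmp 4,0)
BNE L1: taken
AND r1, r1, #6 → r1=6&6=6
SUB r1, r1, #18 → r1=6-18=-12
ADD r1, r1, #18 → r1=(-12)+18=6
SUB r2, r2, #1 → r2=4-1=3
CMP r2, #0  (cmp 3,0)
BNE L1: taken
AND r1, r1, #6 → r1=6&6=6
SUB r1, r1, #18 → r1=6-18=-12
ADD r1, r1, #18 → r1=(-12)+18=6
SUB r2, r2, #1 → r2=3-1=2
CMP r2, #0  (cmp 2,0)
BNE L1: taken
AND r1, r1, #6 → r1=6&6=6
SUB r1, r1, #18 → r1=6-18=-12
ADD r1, r1, #18 → r1=(-12)+18=6
SUB r2, r2, #1 → r2=2-1=1
CMP r2, #0  (cmp 1,0)
BNE L1: taken
AND r1, r1, #6 → r1=6&6=6
SUB r1, r1, #18 → r1=6-18=-12
ADD r1, r1, #18 → r1=(-12)+18=6
SUB r2, r2, #1 → r2=1-1=0
CMP r2, #0  (cmp 0,0)
BNE L1: not taken
halt.
Total executed instructions: 45.

45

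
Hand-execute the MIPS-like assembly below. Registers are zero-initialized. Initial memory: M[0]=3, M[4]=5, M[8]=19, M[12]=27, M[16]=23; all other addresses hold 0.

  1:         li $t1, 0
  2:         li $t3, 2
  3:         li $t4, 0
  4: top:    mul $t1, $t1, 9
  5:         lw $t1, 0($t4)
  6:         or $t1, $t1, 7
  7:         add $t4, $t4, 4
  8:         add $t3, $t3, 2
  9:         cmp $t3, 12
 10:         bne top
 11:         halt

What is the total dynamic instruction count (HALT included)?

39

li $t1, 0 → $t1=0
li $t3, 2 → $t3=2
li $t4, 0 → $t4=0
mul $t1, $t1, 9 → $t1=0*9=0
lw $t1, 0($t4) → $t1=M[0]=3
or $t1, $t1, 7 → $t1=3|7=7
add $t4, $t4, 4 → $t4=0+4=4
add $t3, $t3, 2 → $t3=2+2=4
cmp $t3, 12  (cmp 4,12)
bne top: taken
mul $t1, $t1, 9 → $t1=7*9=63
lw $t1, 0($t4) → $t1=M[4]=5
or $t1, $t1, 7 → $t1=5|7=7
add $t4, $t4, 4 → $t4=4+4=8
add $t3, $t3, 2 → $t3=4+2=6
cmp $t3, 12  (cmp 6,12)
bne top: taken
mul $t1, $t1, 9 → $t1=7*9=63
lw $t1, 0($t4) → $t1=M[8]=19
or $t1, $t1, 7 → $t1=19|7=23
add $t4, $t4, 4 → $t4=8+4=12
add $t3, $t3, 2 → $t3=6+2=8
cmp $t3, 12  (cmp 8,12)
bne top: taken
mul $t1, $t1, 9 → $t1=23*9=207
lw $t1, 0($t4) → $t1=M[12]=27
or $t1, $t1, 7 → $t1=27|7=31
add $t4, $t4, 4 → $t4=12+4=16
add $t3, $t3, 2 → $t3=8+2=10
cmp $t3, 12  (cmp 10,12)
bne top: taken
mul $t1, $t1, 9 → $t1=31*9=279
lw $t1, 0($t4) → $t1=M[16]=23
or $t1, $t1, 7 → $t1=23|7=23
add $t4, $t4, 4 → $t4=16+4=20
add $t3, $t3, 2 → $t3=10+2=12
cmp $t3, 12  (cmp 12,12)
bne top: not taken
halt.
Total executed instructions: 39.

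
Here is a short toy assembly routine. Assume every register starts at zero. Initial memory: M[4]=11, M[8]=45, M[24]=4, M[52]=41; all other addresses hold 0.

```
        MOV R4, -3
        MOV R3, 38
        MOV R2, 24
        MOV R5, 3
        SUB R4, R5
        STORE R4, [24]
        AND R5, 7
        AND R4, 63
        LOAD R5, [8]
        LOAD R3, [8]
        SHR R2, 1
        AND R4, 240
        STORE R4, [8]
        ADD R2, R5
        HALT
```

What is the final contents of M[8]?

MOV R4, -3 → R4=-3
MOV R3, 38 → R3=38
MOV R2, 24 → R2=24
MOV R5, 3 → R5=3
SUB R4, R5 → R4=(-3)-3=-6
STORE R4, [24] → M[24]=-6
AND R5, 7 → R5=3&7=3
AND R4, 63 → R4=(-6)&63=58
LOAD R5, [8] → R5=M[8]=45
LOAD R3, [8] → R3=M[8]=45
SHR R2, 1 → R2=24>>1=12
AND R4, 240 → R4=58&240=48
STORE R4, [8] → M[8]=48
ADD R2, R5 → R2=12+45=57
halt.

48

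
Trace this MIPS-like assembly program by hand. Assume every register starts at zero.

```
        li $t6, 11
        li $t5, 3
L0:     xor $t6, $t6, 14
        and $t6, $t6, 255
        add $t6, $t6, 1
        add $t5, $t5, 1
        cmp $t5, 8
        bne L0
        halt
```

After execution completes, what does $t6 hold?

$t6=11
$t5=3
$t6=11^14=5
$t6=5&255=5
$t6=5+1=6
$t5=3+1=4
cmp $t5, 8  (cmp 4,8)
bne L0: taken
$t6=6^14=8
$t6=8&255=8
$t6=8+1=9
$t5=4+1=5
cmp $t5, 8  (cmp 5,8)
bne L0: taken
$t6=9^14=7
$t6=7&255=7
$t6=7+1=8
$t5=5+1=6
cmp $t5, 8  (cmp 6,8)
bne L0: taken
$t6=8^14=6
$t6=6&255=6
$t6=6+1=7
$t5=6+1=7
cmp $t5, 8  (cmp 7,8)
bne L0: taken
$t6=7^14=9
$t6=9&255=9
$t6=9+1=10
$t5=7+1=8
cmp $t5, 8  (cmp 8,8)
bne L0: not taken
halt.

10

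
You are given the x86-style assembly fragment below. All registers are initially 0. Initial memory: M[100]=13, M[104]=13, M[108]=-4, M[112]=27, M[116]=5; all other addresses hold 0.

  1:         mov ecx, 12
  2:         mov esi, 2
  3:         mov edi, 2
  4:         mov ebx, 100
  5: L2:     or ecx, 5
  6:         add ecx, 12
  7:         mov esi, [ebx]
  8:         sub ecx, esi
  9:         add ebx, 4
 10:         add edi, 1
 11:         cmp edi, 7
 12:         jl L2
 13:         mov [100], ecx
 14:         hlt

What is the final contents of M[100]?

mov ecx, 12 → ecx=12
mov esi, 2 → esi=2
mov edi, 2 → edi=2
mov ebx, 100 → ebx=100
or ecx, 5 → ecx=12|5=13
add ecx, 12 → ecx=13+12=25
mov esi, [ebx] → esi=M[100]=13
sub ecx, esi → ecx=25-13=12
add ebx, 4 → ebx=100+4=104
add edi, 1 → edi=2+1=3
cmp edi, 7  (cmp 3,7)
jl L2: taken
or ecx, 5 → ecx=12|5=13
add ecx, 12 → ecx=13+12=25
mov esi, [ebx] → esi=M[104]=13
sub ecx, esi → ecx=25-13=12
add ebx, 4 → ebx=104+4=108
add edi, 1 → edi=3+1=4
cmp edi, 7  (cmp 4,7)
jl L2: taken
or ecx, 5 → ecx=12|5=13
add ecx, 12 → ecx=13+12=25
mov esi, [ebx] → esi=M[108]=-4
sub ecx, esi → ecx=25-(-4)=29
add ebx, 4 → ebx=108+4=112
add edi, 1 → edi=4+1=5
cmp edi, 7  (cmp 5,7)
jl L2: taken
or ecx, 5 → ecx=29|5=29
add ecx, 12 → ecx=29+12=41
mov esi, [ebx] → esi=M[112]=27
sub ecx, esi → ecx=41-27=14
add ebx, 4 → ebx=112+4=116
add edi, 1 → edi=5+1=6
cmp edi, 7  (cmp 6,7)
jl L2: taken
or ecx, 5 → ecx=14|5=15
add ecx, 12 → ecx=15+12=27
mov esi, [ebx] → esi=M[116]=5
sub ecx, esi → ecx=27-5=22
add ebx, 4 → ebx=116+4=120
add edi, 1 → edi=6+1=7
cmp edi, 7  (cmp 7,7)
jl L2: not taken
mov [100], ecx → M[100]=22
halt.

22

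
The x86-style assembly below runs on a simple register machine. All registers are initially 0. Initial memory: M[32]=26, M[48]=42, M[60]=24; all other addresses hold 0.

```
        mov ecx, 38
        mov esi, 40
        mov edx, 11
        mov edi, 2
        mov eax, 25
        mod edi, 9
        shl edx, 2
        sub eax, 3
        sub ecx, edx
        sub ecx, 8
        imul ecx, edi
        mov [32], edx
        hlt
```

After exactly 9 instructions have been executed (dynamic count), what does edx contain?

44

after mov ecx, 38: ecx=38
after mov esi, 40: esi=40
after mov edx, 11: edx=11
after mov edi, 2: edi=2
after mov eax, 25: eax=25
after mod edi, 9: edi=2%9=2
after shl edx, 2: edx=11<<2=44
after sub eax, 3: eax=25-3=22
after sub ecx, edx: ecx=38-44=-6
After step 9: edx = 44.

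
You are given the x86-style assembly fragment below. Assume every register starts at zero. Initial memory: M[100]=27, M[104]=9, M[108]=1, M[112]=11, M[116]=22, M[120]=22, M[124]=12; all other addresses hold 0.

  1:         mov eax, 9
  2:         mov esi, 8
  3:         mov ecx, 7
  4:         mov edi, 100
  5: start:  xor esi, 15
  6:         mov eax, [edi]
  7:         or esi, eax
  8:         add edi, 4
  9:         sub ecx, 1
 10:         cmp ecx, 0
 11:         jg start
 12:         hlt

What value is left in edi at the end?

after mov eax, 9: eax=9
after mov esi, 8: esi=8
after mov ecx, 7: ecx=7
after mov edi, 100: edi=100
after xor esi, 15: esi=8^15=7
after mov eax, [edi]: eax=M[100]=27
after or esi, eax: esi=7|27=31
after add edi, 4: edi=100+4=104
after sub ecx, 1: ecx=7-1=6
cmp ecx, 0  (cmp 6,0)
jg start: taken
after xor esi, 15: esi=31^15=16
after mov eax, [edi]: eax=M[104]=9
after or esi, eax: esi=16|9=25
after add edi, 4: edi=104+4=108
after sub ecx, 1: ecx=6-1=5
cmp ecx, 0  (cmp 5,0)
jg start: taken
after xor esi, 15: esi=25^15=22
after mov eax, [edi]: eax=M[108]=1
after or esi, eax: esi=22|1=23
after add edi, 4: edi=108+4=112
after sub ecx, 1: ecx=5-1=4
cmp ecx, 0  (cmp 4,0)
jg start: taken
after xor esi, 15: esi=23^15=24
after mov eax, [edi]: eax=M[112]=11
after or esi, eax: esi=24|11=27
after add edi, 4: edi=112+4=116
after sub ecx, 1: ecx=4-1=3
cmp ecx, 0  (cmp 3,0)
jg start: taken
after xor esi, 15: esi=27^15=20
after mov eax, [edi]: eax=M[116]=22
after or esi, eax: esi=20|22=22
after add edi, 4: edi=116+4=120
after sub ecx, 1: ecx=3-1=2
cmp ecx, 0  (cmp 2,0)
jg start: taken
after xor esi, 15: esi=22^15=25
after mov eax, [edi]: eax=M[120]=22
after or esi, eax: esi=25|22=31
after add edi, 4: edi=120+4=124
after sub ecx, 1: ecx=2-1=1
cmp ecx, 0  (cmp 1,0)
jg start: taken
after xor esi, 15: esi=31^15=16
after mov eax, [edi]: eax=M[124]=12
after or esi, eax: esi=16|12=28
after add edi, 4: edi=124+4=128
after sub ecx, 1: ecx=1-1=0
cmp ecx, 0  (cmp 0,0)
jg start: not taken
halt.

128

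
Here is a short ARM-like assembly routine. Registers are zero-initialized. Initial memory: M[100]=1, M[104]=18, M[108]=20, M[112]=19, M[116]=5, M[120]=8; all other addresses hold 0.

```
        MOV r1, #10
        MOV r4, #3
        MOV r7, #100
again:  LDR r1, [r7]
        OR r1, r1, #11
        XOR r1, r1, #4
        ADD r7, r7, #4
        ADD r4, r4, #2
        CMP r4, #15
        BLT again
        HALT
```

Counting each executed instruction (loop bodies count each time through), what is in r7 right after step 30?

after MOV r1, #10: r1=10
after MOV r4, #3: r4=3
after MOV r7, #100: r7=100
after LDR r1, [r7]: r1=M[100]=1
after OR r1, r1, #11: r1=1|11=11
after XOR r1, r1, #4: r1=11^4=15
after ADD r7, r7, #4: r7=100+4=104
after ADD r4, r4, #2: r4=3+2=5
CMP r4, #15  (cmp 5,15)
BLT again: taken
after LDR r1, [r7]: r1=M[104]=18
after OR r1, r1, #11: r1=18|11=27
after XOR r1, r1, #4: r1=27^4=31
after ADD r7, r7, #4: r7=104+4=108
after ADD r4, r4, #2: r4=5+2=7
CMP r4, #15  (cmp 7,15)
BLT again: taken
after LDR r1, [r7]: r1=M[108]=20
after OR r1, r1, #11: r1=20|11=31
after XOR r1, r1, #4: r1=31^4=27
after ADD r7, r7, #4: r7=108+4=112
after ADD r4, r4, #2: r4=7+2=9
CMP r4, #15  (cmp 9,15)
BLT again: taken
after LDR r1, [r7]: r1=M[112]=19
after OR r1, r1, #11: r1=19|11=27
after XOR r1, r1, #4: r1=27^4=31
after ADD r7, r7, #4: r7=112+4=116
after ADD r4, r4, #2: r4=9+2=11
CMP r4, #15  (cmp 11,15)
After step 30: r7 = 116.

116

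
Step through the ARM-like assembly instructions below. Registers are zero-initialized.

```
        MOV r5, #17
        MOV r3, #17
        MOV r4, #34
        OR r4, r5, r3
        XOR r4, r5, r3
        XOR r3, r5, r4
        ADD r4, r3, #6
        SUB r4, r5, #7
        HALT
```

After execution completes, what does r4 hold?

r5=17
r3=17
r4=34
r4=17|17=17
r4=17^17=0
r3=17^0=17
r4=17+6=23
r4=17-7=10
halt.

10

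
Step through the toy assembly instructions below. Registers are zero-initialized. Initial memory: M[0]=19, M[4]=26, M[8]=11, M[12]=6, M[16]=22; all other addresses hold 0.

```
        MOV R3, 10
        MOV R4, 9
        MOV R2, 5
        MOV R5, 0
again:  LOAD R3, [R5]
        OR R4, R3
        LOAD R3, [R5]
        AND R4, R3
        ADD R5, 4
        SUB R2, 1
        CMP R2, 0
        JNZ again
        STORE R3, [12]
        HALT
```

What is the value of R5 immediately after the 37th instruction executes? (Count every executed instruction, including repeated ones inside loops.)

16

after MOV R3, 10: R3=10
after MOV R4, 9: R4=9
after MOV R2, 5: R2=5
after MOV R5, 0: R5=0
after LOAD R3, [R5]: R3=M[0]=19
after OR R4, R3: R4=9|19=27
after LOAD R3, [R5]: R3=M[0]=19
after AND R4, R3: R4=27&19=19
after ADD R5, 4: R5=0+4=4
after SUB R2, 1: R2=5-1=4
CMP R2, 0  (cmp 4,0)
JNZ again: taken
after LOAD R3, [R5]: R3=M[4]=26
after OR R4, R3: R4=19|26=27
after LOAD R3, [R5]: R3=M[4]=26
after AND R4, R3: R4=27&26=26
after ADD R5, 4: R5=4+4=8
after SUB R2, 1: R2=4-1=3
CMP R2, 0  (cmp 3,0)
JNZ again: taken
after LOAD R3, [R5]: R3=M[8]=11
after OR R4, R3: R4=26|11=27
after LOAD R3, [R5]: R3=M[8]=11
after AND R4, R3: R4=27&11=11
after ADD R5, 4: R5=8+4=12
after SUB R2, 1: R2=3-1=2
CMP R2, 0  (cmp 2,0)
JNZ again: taken
after LOAD R3, [R5]: R3=M[12]=6
after OR R4, R3: R4=11|6=15
after LOAD R3, [R5]: R3=M[12]=6
after AND R4, R3: R4=15&6=6
after ADD R5, 4: R5=12+4=16
after SUB R2, 1: R2=2-1=1
CMP R2, 0  (cmp 1,0)
JNZ again: taken
after LOAD R3, [R5]: R3=M[16]=22
After step 37: R5 = 16.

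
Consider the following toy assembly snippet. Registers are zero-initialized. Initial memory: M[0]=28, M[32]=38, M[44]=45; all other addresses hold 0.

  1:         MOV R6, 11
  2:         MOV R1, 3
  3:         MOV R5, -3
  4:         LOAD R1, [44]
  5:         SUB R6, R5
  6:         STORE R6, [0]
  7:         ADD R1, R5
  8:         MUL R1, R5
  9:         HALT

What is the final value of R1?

R6=11
R1=3
R5=-3
R1=M[44]=45
R6=11-(-3)=14
STORE R6, [0] → M[0]=14
R1=45+(-3)=42
R1=42*(-3)=-126
halt.

-126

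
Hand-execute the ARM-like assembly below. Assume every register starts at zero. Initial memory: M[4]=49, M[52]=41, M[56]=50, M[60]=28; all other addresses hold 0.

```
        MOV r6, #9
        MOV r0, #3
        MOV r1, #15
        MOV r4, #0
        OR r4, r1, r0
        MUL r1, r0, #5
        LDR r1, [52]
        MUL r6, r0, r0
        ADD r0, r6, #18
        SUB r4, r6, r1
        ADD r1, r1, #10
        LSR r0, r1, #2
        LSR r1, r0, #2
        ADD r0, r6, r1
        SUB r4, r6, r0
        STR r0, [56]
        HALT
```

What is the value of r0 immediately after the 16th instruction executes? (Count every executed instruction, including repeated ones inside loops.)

12

after MOV r6, #9: r6=9
after MOV r0, #3: r0=3
after MOV r1, #15: r1=15
after MOV r4, #0: r4=0
after OR r4, r1, r0: r4=15|3=15
after MUL r1, r0, #5: r1=3*5=15
after LDR r1, [52]: r1=M[52]=41
after MUL r6, r0, r0: r6=3*3=9
after ADD r0, r6, #18: r0=9+18=27
after SUB r4, r6, r1: r4=9-41=-32
after ADD r1, r1, #10: r1=41+10=51
after LSR r0, r1, #2: r0=51>>2=12
after LSR r1, r0, #2: r1=12>>2=3
after ADD r0, r6, r1: r0=9+3=12
after SUB r4, r6, r0: r4=9-12=-3
STR r0, [56] → M[56]=12
After step 16: r0 = 12.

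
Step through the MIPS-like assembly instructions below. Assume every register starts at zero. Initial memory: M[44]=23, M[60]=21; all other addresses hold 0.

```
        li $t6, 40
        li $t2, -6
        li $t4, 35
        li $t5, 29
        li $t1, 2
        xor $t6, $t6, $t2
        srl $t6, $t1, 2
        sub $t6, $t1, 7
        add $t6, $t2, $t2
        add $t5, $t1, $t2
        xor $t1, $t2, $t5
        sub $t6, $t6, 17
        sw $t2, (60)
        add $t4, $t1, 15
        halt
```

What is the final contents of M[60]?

-6

$t6=40
$t2=-6
$t4=35
$t5=29
$t1=2
$t6=40^(-6)=-46
$t6=2>>2=0
$t6=2-7=-5
$t6=(-6)+(-6)=-12
$t5=2+(-6)=-4
$t1=(-6)^(-4)=6
$t6=(-12)-17=-29
sw $t2, (60) → M[60]=-6
$t4=6+15=21
halt.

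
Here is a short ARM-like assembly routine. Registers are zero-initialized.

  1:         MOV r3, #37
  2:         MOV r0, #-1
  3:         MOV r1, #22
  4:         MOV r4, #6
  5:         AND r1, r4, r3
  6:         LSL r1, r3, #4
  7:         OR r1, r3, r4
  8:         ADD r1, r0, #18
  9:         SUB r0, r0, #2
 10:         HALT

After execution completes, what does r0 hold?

r3=37
r0=-1
r1=22
r4=6
r1=6&37=4
r1=37<<4=592
r1=37|6=39
r1=(-1)+18=17
r0=(-1)-2=-3
halt.

-3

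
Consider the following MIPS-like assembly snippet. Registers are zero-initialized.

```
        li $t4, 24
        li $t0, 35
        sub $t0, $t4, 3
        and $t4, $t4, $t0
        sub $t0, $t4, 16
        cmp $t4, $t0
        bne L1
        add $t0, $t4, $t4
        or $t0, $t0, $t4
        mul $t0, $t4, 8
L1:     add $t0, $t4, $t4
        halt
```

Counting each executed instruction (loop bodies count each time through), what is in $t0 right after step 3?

21

$t4=24
$t0=35
$t0=24-3=21
After step 3: $t0 = 21.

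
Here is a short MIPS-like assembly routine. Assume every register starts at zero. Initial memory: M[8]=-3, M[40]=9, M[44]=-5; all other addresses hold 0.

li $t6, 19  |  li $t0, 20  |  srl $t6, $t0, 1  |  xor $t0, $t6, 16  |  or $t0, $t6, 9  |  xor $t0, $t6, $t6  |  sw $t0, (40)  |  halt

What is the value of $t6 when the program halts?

after li $t6, 19: $t6=19
after li $t0, 20: $t0=20
after srl $t6, $t0, 1: $t6=20>>1=10
after xor $t0, $t6, 16: $t0=10^16=26
after or $t0, $t6, 9: $t0=10|9=11
after xor $t0, $t6, $t6: $t0=10^10=0
sw $t0, (40) → M[40]=0
halt.

10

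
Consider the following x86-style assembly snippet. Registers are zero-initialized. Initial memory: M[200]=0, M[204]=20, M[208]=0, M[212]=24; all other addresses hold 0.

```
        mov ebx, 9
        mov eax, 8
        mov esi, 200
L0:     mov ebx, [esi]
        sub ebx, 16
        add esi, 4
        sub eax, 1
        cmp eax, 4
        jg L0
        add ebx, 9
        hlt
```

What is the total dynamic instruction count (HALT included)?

29

mov ebx, 9 → ebx=9
mov eax, 8 → eax=8
mov esi, 200 → esi=200
mov ebx, [esi] → ebx=M[200]=0
sub ebx, 16 → ebx=0-16=-16
add esi, 4 → esi=200+4=204
sub eax, 1 → eax=8-1=7
cmp eax, 4  (cmp 7,4)
jg L0: taken
mov ebx, [esi] → ebx=M[204]=20
sub ebx, 16 → ebx=20-16=4
add esi, 4 → esi=204+4=208
sub eax, 1 → eax=7-1=6
cmp eax, 4  (cmp 6,4)
jg L0: taken
mov ebx, [esi] → ebx=M[208]=0
sub ebx, 16 → ebx=0-16=-16
add esi, 4 → esi=208+4=212
sub eax, 1 → eax=6-1=5
cmp eax, 4  (cmp 5,4)
jg L0: taken
mov ebx, [esi] → ebx=M[212]=24
sub ebx, 16 → ebx=24-16=8
add esi, 4 → esi=212+4=216
sub eax, 1 → eax=5-1=4
cmp eax, 4  (cmp 4,4)
jg L0: not taken
add ebx, 9 → ebx=8+9=17
halt.
Total executed instructions: 29.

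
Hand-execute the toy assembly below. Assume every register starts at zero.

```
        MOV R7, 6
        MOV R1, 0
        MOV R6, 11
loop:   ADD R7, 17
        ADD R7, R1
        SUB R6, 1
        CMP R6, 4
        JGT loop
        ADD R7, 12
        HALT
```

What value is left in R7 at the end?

R7=6
R1=0
R6=11
R7=6+17=23
R7=23+0=23
R6=11-1=10
CMP R6, 4  (cmp 10,4)
JGT loop: taken
R7=23+17=40
R7=40+0=40
R6=10-1=9
CMP R6, 4  (cmp 9,4)
JGT loop: taken
R7=40+17=57
R7=57+0=57
R6=9-1=8
CMP R6, 4  (cmp 8,4)
JGT loop: taken
R7=57+17=74
R7=74+0=74
R6=8-1=7
CMP R6, 4  (cmp 7,4)
JGT loop: taken
R7=74+17=91
R7=91+0=91
R6=7-1=6
CMP R6, 4  (cmp 6,4)
JGT loop: taken
R7=91+17=108
R7=108+0=108
R6=6-1=5
CMP R6, 4  (cmp 5,4)
JGT loop: taken
R7=108+17=125
R7=125+0=125
R6=5-1=4
CMP R6, 4  (cmp 4,4)
JGT loop: not taken
R7=125+12=137
halt.

137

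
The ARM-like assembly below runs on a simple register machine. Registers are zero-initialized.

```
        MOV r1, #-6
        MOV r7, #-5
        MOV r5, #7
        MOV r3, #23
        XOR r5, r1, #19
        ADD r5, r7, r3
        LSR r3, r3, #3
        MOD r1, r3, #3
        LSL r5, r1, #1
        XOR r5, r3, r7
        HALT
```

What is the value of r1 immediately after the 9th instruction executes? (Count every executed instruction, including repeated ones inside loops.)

after MOV r1, #-6: r1=-6
after MOV r7, #-5: r7=-5
after MOV r5, #7: r5=7
after MOV r3, #23: r3=23
after XOR r5, r1, #19: r5=(-6)^19=-23
after ADD r5, r7, r3: r5=(-5)+23=18
after LSR r3, r3, #3: r3=23>>3=2
after MOD r1, r3, #3: r1=2%3=2
after LSL r5, r1, #1: r5=2<<1=4
After step 9: r1 = 2.

2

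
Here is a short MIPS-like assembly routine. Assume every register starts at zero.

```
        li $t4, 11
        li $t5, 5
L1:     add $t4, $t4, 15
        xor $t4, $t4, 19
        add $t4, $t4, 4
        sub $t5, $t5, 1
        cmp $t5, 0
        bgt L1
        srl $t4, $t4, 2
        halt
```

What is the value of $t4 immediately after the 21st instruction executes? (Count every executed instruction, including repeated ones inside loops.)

68

$t4=11
$t5=5
$t4=11+15=26
$t4=26^19=9
$t4=9+4=13
$t5=5-1=4
cmp $t5, 0  (cmp 4,0)
bgt L1: taken
$t4=13+15=28
$t4=28^19=15
$t4=15+4=19
$t5=4-1=3
cmp $t5, 0  (cmp 3,0)
bgt L1: taken
$t4=19+15=34
$t4=34^19=49
$t4=49+4=53
$t5=3-1=2
cmp $t5, 0  (cmp 2,0)
bgt L1: taken
$t4=53+15=68
After step 21: $t4 = 68.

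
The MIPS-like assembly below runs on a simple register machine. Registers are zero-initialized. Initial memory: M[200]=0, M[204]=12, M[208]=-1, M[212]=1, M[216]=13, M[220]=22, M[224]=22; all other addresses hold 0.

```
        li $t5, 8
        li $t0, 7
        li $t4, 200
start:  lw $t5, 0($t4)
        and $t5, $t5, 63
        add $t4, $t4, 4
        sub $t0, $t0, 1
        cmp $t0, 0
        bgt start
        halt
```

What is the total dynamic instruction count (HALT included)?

46

after li $t5, 8: $t5=8
after li $t0, 7: $t0=7
after li $t4, 200: $t4=200
after lw $t5, 0($t4): $t5=M[200]=0
after and $t5, $t5, 63: $t5=0&63=0
after add $t4, $t4, 4: $t4=200+4=204
after sub $t0, $t0, 1: $t0=7-1=6
cmp $t0, 0  (cmp 6,0)
bgt start: taken
after lw $t5, 0($t4): $t5=M[204]=12
after and $t5, $t5, 63: $t5=12&63=12
after add $t4, $t4, 4: $t4=204+4=208
after sub $t0, $t0, 1: $t0=6-1=5
cmp $t0, 0  (cmp 5,0)
bgt start: taken
after lw $t5, 0($t4): $t5=M[208]=-1
after and $t5, $t5, 63: $t5=(-1)&63=63
after add $t4, $t4, 4: $t4=208+4=212
after sub $t0, $t0, 1: $t0=5-1=4
cmp $t0, 0  (cmp 4,0)
bgt start: taken
after lw $t5, 0($t4): $t5=M[212]=1
after and $t5, $t5, 63: $t5=1&63=1
after add $t4, $t4, 4: $t4=212+4=216
after sub $t0, $t0, 1: $t0=4-1=3
cmp $t0, 0  (cmp 3,0)
bgt start: taken
after lw $t5, 0($t4): $t5=M[216]=13
after and $t5, $t5, 63: $t5=13&63=13
after add $t4, $t4, 4: $t4=216+4=220
after sub $t0, $t0, 1: $t0=3-1=2
cmp $t0, 0  (cmp 2,0)
bgt start: taken
after lw $t5, 0($t4): $t5=M[220]=22
after and $t5, $t5, 63: $t5=22&63=22
after add $t4, $t4, 4: $t4=220+4=224
after sub $t0, $t0, 1: $t0=2-1=1
cmp $t0, 0  (cmp 1,0)
bgt start: taken
after lw $t5, 0($t4): $t5=M[224]=22
after and $t5, $t5, 63: $t5=22&63=22
after add $t4, $t4, 4: $t4=224+4=228
after sub $t0, $t0, 1: $t0=1-1=0
cmp $t0, 0  (cmp 0,0)
bgt start: not taken
halt.
Total executed instructions: 46.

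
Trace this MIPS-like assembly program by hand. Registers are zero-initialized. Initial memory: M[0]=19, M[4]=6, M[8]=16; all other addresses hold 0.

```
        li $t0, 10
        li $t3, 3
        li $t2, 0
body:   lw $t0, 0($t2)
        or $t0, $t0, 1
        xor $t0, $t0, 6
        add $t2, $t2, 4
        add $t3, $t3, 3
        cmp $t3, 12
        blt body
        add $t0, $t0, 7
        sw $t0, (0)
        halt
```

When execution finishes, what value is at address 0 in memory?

li $t0, 10 → $t0=10
li $t3, 3 → $t3=3
li $t2, 0 → $t2=0
lw $t0, 0($t2) → $t0=M[0]=19
or $t0, $t0, 1 → $t0=19|1=19
xor $t0, $t0, 6 → $t0=19^6=21
add $t2, $t2, 4 → $t2=0+4=4
add $t3, $t3, 3 → $t3=3+3=6
cmp $t3, 12  (cmp 6,12)
blt body: taken
lw $t0, 0($t2) → $t0=M[4]=6
or $t0, $t0, 1 → $t0=6|1=7
xor $t0, $t0, 6 → $t0=7^6=1
add $t2, $t2, 4 → $t2=4+4=8
add $t3, $t3, 3 → $t3=6+3=9
cmp $t3, 12  (cmp 9,12)
blt body: taken
lw $t0, 0($t2) → $t0=M[8]=16
or $t0, $t0, 1 → $t0=16|1=17
xor $t0, $t0, 6 → $t0=17^6=23
add $t2, $t2, 4 → $t2=8+4=12
add $t3, $t3, 3 → $t3=9+3=12
cmp $t3, 12  (cmp 12,12)
blt body: not taken
add $t0, $t0, 7 → $t0=23+7=30
sw $t0, (0) → M[0]=30
halt.

30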